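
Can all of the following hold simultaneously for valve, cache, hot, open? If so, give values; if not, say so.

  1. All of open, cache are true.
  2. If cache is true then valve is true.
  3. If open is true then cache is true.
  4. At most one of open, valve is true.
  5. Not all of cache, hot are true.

Unsatisfiable — no assignment works.

Case cache = True:
  (1) forces open = True.
  (2) with cache=T forces valve = True.
  Constraint (4) is violated (open=T, valve=T) — contradiction.
Case cache = False:
  Constraint (1) is violated (cache=F) — contradiction.
Both cases fail — unsatisfiable.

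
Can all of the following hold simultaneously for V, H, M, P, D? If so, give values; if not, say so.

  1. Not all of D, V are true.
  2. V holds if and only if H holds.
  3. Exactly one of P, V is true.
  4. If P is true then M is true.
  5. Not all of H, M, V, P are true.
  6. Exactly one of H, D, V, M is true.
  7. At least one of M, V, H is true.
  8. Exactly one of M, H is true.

V: False, H: False, M: True, P: True, D: False

  (1) {D, V}: 0/2 true — not all ✓
  (2) V=F, H=F — same ✓
  (3) {P, V}: 1 true — exactly one ✓
  (4) P=T ⇒ M: T ✓
  (5) {H, M, V, P}: 2/4 true — not all ✓
  (6) {H, D, V, M}: 1 true — exactly one ✓
  (7) {M, V, H}: 1 true — at least one ✓
  (8) {M, H}: 1 true — exactly one ✓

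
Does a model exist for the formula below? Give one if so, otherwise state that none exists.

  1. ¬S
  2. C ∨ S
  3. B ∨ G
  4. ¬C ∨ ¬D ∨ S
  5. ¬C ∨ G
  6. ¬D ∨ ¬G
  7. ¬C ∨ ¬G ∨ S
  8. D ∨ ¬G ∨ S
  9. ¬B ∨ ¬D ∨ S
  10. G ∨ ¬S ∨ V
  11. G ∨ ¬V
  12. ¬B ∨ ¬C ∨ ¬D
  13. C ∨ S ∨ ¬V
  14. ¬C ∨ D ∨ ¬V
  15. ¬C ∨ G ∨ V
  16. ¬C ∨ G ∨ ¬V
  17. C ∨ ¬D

Case S = True:
  Clause (¬S) is falsified — contradiction.
Case S = False:
  (C ∨ S) forces C = True.
  (¬C ∨ ¬D ∨ S) forces D = False.
  (¬C ∨ G) forces G = True.
  Clause (¬C ∨ ¬G ∨ S) is falsified — contradiction.
Both cases fail, so the formula is unsatisfiable.

The formula is unsatisfiable.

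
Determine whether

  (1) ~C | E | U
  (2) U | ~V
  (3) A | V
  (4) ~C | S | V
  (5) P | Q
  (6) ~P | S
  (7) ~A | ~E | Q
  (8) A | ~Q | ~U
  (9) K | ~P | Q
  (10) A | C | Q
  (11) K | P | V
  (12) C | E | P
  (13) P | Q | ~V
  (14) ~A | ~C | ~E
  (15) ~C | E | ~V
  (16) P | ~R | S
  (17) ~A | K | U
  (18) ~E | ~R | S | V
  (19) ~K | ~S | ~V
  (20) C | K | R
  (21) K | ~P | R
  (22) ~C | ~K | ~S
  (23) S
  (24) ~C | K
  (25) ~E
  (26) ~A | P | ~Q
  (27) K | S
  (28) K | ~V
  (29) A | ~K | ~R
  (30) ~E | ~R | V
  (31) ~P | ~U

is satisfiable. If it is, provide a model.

Q: False, E: False, C: False, P: True, V: False, A: True, K: True, S: True, R: False, U: False

Unit clause (S) forces S = True.
Unit clause (~E) forces E = False.
Set Q = False.
  then (P | Q) forces P = True.
  then (K | ~P | Q) forces K = True.
  then (~K | ~S | ~V) forces V = False.
  then (~C | ~K | ~S) forces C = False.
  then (~P | ~U) forces U = False.
  then (A | V) forces A = True.
Set R = False.
All clauses satisfied.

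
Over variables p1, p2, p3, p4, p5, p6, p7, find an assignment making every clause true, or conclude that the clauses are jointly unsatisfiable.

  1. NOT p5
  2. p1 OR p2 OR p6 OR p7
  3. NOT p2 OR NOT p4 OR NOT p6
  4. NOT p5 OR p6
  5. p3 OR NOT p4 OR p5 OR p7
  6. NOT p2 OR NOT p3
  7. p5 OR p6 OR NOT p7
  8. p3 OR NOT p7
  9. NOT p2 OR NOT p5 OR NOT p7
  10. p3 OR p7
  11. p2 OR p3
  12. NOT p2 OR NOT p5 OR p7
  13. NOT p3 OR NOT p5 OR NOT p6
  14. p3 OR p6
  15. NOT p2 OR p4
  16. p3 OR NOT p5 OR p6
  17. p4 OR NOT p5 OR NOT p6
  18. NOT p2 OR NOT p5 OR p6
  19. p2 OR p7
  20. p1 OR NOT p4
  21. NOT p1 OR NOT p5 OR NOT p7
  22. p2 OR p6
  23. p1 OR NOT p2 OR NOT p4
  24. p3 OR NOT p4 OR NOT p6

p1: True; p2: False; p3: True; p4: False; p5: False; p6: True; p7: True

Unit clause (NOT p5) forces p5 = False.
Set p1 = True.
Try p2 = True:
  (NOT p2 OR NOT p3) forces p3 = False.
  (p3 OR NOT p7) forces p7 = False.
  clause (p3 OR p7) is falsified — backtrack.
So p2 = False.
  then (p2 OR p3) forces p3 = True.
  then (p2 OR p7) forces p7 = True.
  then (p2 OR p6) forces p6 = True.
Set p4 = False.
All clauses satisfied.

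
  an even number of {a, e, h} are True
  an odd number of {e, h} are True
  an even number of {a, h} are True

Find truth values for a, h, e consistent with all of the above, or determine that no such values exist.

a = True, h = True, e = False

{a, e, h}: 2 true → even ✓
{e, h}: 1 true → odd ✓
{a, h}: 2 true → even ✓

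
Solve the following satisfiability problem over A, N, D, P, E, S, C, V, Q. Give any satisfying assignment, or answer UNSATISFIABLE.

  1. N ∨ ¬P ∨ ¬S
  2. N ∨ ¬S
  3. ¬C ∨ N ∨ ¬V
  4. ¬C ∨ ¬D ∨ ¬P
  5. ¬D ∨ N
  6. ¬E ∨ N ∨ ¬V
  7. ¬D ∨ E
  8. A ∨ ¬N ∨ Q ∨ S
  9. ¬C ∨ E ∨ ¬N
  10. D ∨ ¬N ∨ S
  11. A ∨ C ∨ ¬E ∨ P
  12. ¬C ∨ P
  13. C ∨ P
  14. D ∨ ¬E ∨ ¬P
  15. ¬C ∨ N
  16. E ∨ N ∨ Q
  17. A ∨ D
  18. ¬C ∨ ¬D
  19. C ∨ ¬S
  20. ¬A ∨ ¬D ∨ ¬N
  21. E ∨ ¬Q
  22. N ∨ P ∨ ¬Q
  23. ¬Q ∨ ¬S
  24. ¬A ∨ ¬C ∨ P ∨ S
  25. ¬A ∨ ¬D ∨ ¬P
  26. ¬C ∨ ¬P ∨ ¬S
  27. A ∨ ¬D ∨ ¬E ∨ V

Set A = False.
  then (A ∨ D) forces D = True.
  then (¬C ∨ ¬D) forces C = False.
  then (C ∨ ¬S) forces S = False.
  then (¬D ∨ N) forces N = True.
  then (¬D ∨ E) forces E = True.
  then (A ∨ ¬N ∨ Q ∨ S) forces Q = True.
  then (A ∨ C ∨ ¬E ∨ P) forces P = True.
  then (A ∨ ¬D ∨ ¬E ∨ V) forces V = True.
All clauses satisfied.

A = False, N = True, D = True, P = True, E = True, S = False, C = False, V = True, Q = True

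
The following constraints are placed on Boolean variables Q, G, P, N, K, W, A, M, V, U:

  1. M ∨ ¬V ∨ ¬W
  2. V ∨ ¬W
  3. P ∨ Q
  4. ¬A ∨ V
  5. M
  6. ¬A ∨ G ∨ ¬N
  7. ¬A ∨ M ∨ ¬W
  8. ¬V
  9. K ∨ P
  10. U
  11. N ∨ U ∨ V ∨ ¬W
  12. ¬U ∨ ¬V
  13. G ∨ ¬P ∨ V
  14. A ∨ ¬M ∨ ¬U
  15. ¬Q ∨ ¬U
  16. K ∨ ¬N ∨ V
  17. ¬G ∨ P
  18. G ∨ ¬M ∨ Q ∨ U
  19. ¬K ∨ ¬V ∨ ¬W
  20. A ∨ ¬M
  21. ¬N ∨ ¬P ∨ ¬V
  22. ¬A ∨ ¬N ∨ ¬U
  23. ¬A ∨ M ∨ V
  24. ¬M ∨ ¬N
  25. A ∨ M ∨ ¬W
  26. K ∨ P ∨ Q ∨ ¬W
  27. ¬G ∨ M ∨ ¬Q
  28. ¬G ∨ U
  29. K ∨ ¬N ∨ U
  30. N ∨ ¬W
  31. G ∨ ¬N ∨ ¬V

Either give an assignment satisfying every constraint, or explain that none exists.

The formula is unsatisfiable.

Case A = True:
  (¬A ∨ V) forces V = True.
  Clause (¬V) is falsified — contradiction.
Case A = False:
  (M) forces M = True.
  Clause (A ∨ ¬M) is falsified — contradiction.
Both cases fail, so the formula is unsatisfiable.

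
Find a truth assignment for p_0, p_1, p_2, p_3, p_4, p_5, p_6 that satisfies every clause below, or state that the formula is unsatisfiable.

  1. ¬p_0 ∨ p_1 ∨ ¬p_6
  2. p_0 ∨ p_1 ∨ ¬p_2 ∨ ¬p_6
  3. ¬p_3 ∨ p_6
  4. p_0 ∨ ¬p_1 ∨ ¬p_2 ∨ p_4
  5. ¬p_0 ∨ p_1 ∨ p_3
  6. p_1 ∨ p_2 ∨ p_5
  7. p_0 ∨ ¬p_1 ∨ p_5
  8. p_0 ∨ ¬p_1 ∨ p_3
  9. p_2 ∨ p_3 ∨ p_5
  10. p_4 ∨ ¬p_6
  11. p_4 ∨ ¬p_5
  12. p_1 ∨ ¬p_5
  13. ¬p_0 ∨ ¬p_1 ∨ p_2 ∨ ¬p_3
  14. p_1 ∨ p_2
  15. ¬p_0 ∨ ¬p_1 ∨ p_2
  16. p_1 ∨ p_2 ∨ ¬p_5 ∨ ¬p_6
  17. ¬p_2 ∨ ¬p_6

p_0 = False, p_1 = False, p_2 = True, p_3 = False, p_4 = False, p_5 = False, p_6 = False

Set p_0 = False.
Set p_1 = False.
  then (p_1 ∨ ¬p_5) forces p_5 = False.
  then (p_1 ∨ p_2) forces p_2 = True.
  then (¬p_2 ∨ ¬p_6) forces p_6 = False.
  then (¬p_3 ∨ p_6) forces p_3 = False.
Set p_4 = False.
All clauses satisfied.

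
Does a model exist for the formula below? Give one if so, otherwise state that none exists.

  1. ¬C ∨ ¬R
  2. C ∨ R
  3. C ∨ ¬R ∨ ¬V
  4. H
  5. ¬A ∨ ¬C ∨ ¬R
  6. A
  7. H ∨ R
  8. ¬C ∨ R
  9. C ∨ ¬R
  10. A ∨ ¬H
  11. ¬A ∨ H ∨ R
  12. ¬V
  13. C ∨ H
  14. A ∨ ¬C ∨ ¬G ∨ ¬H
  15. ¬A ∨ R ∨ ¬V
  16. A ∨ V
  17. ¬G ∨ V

Case R = True:
  (¬C ∨ ¬R) forces C = False.
  Clause (C ∨ ¬R) is falsified — contradiction.
Case R = False:
  (C ∨ R) forces C = True.
  Clause (¬C ∨ R) is falsified — contradiction.
Both cases fail, so the formula is unsatisfiable.

UNSATISFIABLE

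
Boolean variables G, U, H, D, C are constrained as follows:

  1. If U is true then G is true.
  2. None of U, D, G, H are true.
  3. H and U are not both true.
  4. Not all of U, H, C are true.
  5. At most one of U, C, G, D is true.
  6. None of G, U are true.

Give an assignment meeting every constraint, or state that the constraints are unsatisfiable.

G = False, U = False, H = False, D = False, C = False

  (1) U=F ⇒ G: vacuous ✓
  (2) {U, D, G, H}: 0 true — none ✓
  (3) H=F, U=F — not both ✓
  (4) {U, H, C}: 0/3 true — not all ✓
  (5) {U, C, G, D}: 0 true — at most one ✓
  (6) {G, U}: 0 true — none ✓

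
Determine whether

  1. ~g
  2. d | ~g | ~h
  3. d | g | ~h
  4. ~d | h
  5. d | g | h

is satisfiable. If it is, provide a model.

Unit clause (~g) forces g = False.
Try d = False:
  (d | g | ~h) forces h = False.
  clause (d | g | h) is falsified — backtrack.
So d = True.
  then (~d | h) forces h = True.
All clauses satisfied.

d = True; h = True; g = False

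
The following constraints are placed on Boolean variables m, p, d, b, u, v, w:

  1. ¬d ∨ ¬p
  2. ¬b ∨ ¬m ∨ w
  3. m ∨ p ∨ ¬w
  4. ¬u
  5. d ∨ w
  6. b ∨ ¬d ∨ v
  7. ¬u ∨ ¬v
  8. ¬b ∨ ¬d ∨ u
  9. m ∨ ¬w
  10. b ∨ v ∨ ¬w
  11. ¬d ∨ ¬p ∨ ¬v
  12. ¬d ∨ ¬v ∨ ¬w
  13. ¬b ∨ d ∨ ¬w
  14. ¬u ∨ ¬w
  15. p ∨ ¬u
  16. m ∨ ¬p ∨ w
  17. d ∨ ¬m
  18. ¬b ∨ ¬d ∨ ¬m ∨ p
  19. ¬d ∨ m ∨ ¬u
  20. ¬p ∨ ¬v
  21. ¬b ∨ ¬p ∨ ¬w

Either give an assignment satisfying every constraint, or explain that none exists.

m=T, p=F, d=T, b=F, u=F, v=T, w=F

Unit clause (¬u) forces u = False.
Set m = True.
  then (d ∨ ¬m) forces d = True.
  then (¬d ∨ ¬p) forces p = False.
  then (¬b ∨ ¬d ∨ u) forces b = False.
  then (b ∨ ¬d ∨ v) forces v = True.
  then (¬d ∨ ¬v ∨ ¬w) forces w = False.
All clauses satisfied.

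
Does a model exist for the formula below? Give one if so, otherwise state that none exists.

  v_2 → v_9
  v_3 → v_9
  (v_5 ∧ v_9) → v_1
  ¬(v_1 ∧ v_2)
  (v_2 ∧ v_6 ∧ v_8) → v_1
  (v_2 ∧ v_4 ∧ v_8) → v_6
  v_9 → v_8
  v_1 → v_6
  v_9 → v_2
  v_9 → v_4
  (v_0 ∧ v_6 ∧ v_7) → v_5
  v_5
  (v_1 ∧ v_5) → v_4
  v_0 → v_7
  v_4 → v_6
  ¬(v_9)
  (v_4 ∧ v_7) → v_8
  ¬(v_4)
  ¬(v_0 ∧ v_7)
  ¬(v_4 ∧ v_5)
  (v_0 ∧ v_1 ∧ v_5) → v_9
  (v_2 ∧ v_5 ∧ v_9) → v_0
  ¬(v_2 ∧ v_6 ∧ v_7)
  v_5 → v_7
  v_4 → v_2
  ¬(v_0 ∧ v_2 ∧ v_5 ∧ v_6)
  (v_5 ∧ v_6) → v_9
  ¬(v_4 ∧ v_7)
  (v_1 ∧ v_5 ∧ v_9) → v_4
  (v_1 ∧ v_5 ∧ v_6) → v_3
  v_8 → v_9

Unit clause (¬v_4) forces v_4 = False.
Unit clause (¬v_9) forces v_9 = False.
In (¬v_2 ∨ v_9) only ¬v_2 is left, so v_2 = False.
Unit clause (v_5) forces v_5 = True.
In (¬v_5 ∨ v_7) only v_7 is left, so v_7 = True.
In (¬v_3 ∨ v_9) only ¬v_3 is left, so v_3 = False.
In (¬v_1 ∨ v_4 ∨ ¬v_5) only ¬v_1 is left, so v_1 = False.
In (¬v_8 ∨ v_9) only ¬v_8 is left, so v_8 = False.
In (¬v_0 ∨ ¬v_7) only ¬v_0 is left, so v_0 = False.
In (¬v_5 ∨ ¬v_6 ∨ v_9) only ¬v_6 is left, so v_6 = False.
All clauses satisfied.

v_0 = False, v_1 = False, v_2 = False, v_3 = False, v_4 = False, v_5 = True, v_6 = False, v_7 = True, v_8 = False, v_9 = False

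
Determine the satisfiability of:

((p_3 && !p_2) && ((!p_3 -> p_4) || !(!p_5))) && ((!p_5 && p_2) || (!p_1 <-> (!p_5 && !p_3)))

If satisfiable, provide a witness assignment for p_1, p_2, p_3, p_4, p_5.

p_1 = True; p_2 = False; p_3 = True; p_4 = True; p_5 = False

  (p_3 && !p_2) && ((!p_3 -> p_4) || !(!p_5)) = True
    p_3 && !p_2 = True
      !p_2 = True
    (!p_3 -> p_4) || !(!p_5) = True
      !p_3 -> p_4 = True
        !p_3 = False
      !(!p_5) = False
        !p_5 = True
  (!p_5 && p_2) || (!p_1 <-> (!p_5 && !p_3)) = True
    !p_5 && p_2 = False
      !p_5 = True
    !p_1 <-> (!p_5 && !p_3) = True
      !p_1 = False
      !p_5 && !p_3 = False
        !p_5 = True
        !p_3 = False
Both conjuncts True, so the formula holds.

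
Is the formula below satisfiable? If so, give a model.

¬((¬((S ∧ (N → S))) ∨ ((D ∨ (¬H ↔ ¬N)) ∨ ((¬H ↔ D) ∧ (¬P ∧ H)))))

H = False, S = True, D = False, P = True, N = True

  ¬((¬((S ∧ (N → S))) ∨ ((D ∨ (¬H ↔ ¬N)) ∨ ((¬H ↔ D) ∧ (¬P ∧ H))))) = True
    ¬((S ∧ (N → S))) ∨ ((D ∨ (¬H ↔ ¬N)) ∨ ((¬H ↔ D) ∧ (¬P ∧ H))) = False
      ¬((S ∧ (N → S))) = False
        S ∧ (N → S) = True
          N → S = True
      (D ∨ (¬H ↔ ¬N)) ∨ ((¬H ↔ D) ∧ (¬P ∧ H)) = False
        D ∨ (¬H ↔ ¬N) = False
          ¬H ↔ ¬N = False
            ¬H = True
            ¬N = False
        (¬H ↔ D) ∧ (¬P ∧ H) = False
          ¬H ↔ D = False
            ¬H = True
          ¬P ∧ H = False
            ¬P = False
The formula evaluates to True.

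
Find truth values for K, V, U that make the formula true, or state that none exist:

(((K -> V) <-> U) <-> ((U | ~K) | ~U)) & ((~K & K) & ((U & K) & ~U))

Unsatisfiable

Case K = True: the conjunct ~K is False.
Case K = False: the conjunct K is False.
Both cases fail — unsatisfiable.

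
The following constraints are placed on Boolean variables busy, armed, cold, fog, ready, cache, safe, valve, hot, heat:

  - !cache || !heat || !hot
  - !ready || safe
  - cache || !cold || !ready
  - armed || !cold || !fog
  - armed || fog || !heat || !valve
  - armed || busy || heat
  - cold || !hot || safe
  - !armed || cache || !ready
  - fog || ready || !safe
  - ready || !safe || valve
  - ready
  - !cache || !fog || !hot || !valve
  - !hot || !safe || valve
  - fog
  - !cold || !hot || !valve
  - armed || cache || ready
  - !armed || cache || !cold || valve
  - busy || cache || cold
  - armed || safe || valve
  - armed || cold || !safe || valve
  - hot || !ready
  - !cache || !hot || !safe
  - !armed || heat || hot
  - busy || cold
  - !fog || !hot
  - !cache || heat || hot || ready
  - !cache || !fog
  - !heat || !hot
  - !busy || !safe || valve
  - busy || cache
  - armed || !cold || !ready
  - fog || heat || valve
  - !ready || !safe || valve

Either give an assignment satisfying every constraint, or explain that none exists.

The formula is unsatisfiable.

Case fog = True:
  (ready) forces ready = True.
  (!ready || safe) forces safe = True.
  (hot || !ready) forces hot = True.
  Clause (!fog || !hot) is falsified — contradiction.
Case fog = False:
  Clause (fog) is falsified — contradiction.
Both cases fail, so the formula is unsatisfiable.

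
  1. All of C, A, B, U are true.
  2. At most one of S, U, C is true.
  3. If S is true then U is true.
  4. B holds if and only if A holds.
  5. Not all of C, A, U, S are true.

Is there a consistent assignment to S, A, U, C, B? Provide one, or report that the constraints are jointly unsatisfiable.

UNSATISFIABLE

Case U = True:
  (1) forces C = True.
  Constraint (2) is violated (U=T, C=T) — contradiction.
Case U = False:
  Constraint (1) is violated (U=F) — contradiction.
Both cases fail — unsatisfiable.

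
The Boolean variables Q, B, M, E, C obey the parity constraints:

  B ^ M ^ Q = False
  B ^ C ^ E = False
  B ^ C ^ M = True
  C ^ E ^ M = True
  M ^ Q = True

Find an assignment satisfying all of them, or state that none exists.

Q: True, B: True, M: False, E: True, C: False

B ^ M ^ Q = T ^ F ^ T = False ✓
B ^ C ^ E = T ^ F ^ T = False ✓
B ^ C ^ M = T ^ F ^ F = True ✓
C ^ E ^ M = F ^ T ^ F = True ✓
M ^ Q = F ^ T = True ✓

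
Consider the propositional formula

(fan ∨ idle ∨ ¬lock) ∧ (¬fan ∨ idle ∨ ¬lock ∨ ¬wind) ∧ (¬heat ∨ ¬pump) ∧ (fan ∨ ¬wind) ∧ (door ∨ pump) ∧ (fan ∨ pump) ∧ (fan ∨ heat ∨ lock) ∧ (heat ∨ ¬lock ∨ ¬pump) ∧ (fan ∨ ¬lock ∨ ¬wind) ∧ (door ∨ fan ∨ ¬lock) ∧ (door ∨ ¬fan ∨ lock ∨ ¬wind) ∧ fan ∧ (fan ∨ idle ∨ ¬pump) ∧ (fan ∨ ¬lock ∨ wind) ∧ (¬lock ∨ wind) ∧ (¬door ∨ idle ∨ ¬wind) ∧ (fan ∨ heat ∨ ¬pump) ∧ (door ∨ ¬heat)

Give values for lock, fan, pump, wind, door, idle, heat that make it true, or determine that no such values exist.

lock=F, fan=T, pump=F, wind=T, door=T, idle=T, heat=F

Unit clause (fan) forces fan = True.
Set lock = False.
Set pump = False.
  then (door ∨ pump) forces door = True.
Set wind = True.
  then (¬door ∨ idle ∨ ¬wind) forces idle = True.
Set heat = False.
All clauses satisfied.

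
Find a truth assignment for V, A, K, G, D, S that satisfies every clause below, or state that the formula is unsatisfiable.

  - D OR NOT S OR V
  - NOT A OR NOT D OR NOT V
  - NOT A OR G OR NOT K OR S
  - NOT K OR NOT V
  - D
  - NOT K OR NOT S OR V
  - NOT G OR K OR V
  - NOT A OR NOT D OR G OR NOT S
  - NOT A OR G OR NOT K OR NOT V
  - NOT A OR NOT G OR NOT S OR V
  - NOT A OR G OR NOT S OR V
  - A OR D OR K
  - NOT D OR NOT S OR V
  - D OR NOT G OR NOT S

Unit clause (D) forces D = True.
Set V = False.
  then (NOT D OR NOT S OR V) forces S = False.
Set A = False.
Set K = False.
  then (NOT G OR K OR V) forces G = False.
All clauses satisfied.

V: False, A: False, K: False, G: False, D: True, S: False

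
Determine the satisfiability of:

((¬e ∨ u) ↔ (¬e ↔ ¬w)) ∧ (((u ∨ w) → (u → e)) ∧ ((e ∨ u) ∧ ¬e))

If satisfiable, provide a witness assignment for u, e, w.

No satisfying assignment exists.

Case e = True: the conjunct ¬e is False.
Case e = False: the formula simplifies to ¬w ∧ (((u ∨ w) → ¬u) ∧ u).
  u = True: the conjunct (u ∨ w) → ¬u becomes (True ∨ w) → ¬True = False.
  u = False: the conjunct u is False.
Both cases fail — unsatisfiable.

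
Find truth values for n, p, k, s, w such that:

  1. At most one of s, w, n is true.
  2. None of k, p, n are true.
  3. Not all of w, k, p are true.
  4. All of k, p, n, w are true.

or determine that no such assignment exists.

Case n = True:
  Constraint (2) is violated (n=T) — contradiction.
Case n = False:
  Constraint (4) is violated (n=F) — contradiction.
Both cases fail — unsatisfiable.

UNSATISFIABLE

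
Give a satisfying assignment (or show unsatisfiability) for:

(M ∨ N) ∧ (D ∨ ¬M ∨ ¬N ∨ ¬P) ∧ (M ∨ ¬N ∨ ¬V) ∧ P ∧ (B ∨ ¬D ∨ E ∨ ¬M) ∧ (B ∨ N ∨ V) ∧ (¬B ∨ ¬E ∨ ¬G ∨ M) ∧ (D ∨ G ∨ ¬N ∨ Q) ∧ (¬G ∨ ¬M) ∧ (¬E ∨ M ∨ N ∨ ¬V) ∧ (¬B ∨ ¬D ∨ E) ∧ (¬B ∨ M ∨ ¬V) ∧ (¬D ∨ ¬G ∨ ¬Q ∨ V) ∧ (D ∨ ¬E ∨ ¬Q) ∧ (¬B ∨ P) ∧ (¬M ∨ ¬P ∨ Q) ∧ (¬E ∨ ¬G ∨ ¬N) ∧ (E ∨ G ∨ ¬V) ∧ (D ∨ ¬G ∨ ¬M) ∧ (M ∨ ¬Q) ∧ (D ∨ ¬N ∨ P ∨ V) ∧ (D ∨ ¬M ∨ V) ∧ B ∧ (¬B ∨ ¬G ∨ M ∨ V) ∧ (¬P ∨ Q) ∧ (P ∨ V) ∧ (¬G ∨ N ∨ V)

Unit clause (P) forces P = True.
Unit clause (B) forces B = True.
In (¬P ∨ Q) only Q is left, so Q = True.
In (M ∨ ¬Q) only M is left, so M = True.
In (¬G ∨ ¬M) only ¬G is left, so G = False.
Try E = False:
  (¬B ∨ ¬D ∨ E) forces D = False.
  (D ∨ ¬M ∨ ¬N ∨ ¬P) forces N = False.
  (E ∨ G ∨ ¬V) forces V = False.
  clause (D ∨ ¬M ∨ V) is falsified — backtrack.
So E = True.
  then (D ∨ ¬E ∨ ¬Q) forces D = True.
Set V = False.
Set N = False.
All clauses satisfied.

Q = True, M = True, G = False, E = True, D = True, V = False, B = True, P = True, N = False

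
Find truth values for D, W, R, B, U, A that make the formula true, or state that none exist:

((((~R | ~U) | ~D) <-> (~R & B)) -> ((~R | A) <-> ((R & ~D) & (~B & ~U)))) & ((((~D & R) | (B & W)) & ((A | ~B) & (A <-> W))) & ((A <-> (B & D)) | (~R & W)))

D = False; W = False; R = True; B = False; U = False; A = False

  (((~R | ~U) | ~D) <-> (~R & B)) -> ((~R | A) <-> ((R & ~D) & (~B & ~U))) = True
    ((~R | ~U) | ~D) <-> (~R & B) = False
      (~R | ~U) | ~D = True
        ~R | ~U = True
          ~R = False
          ~U = True
        ~D = True
      ~R & B = False
        ~R = False
    (~R | A) <-> ((R & ~D) & (~B & ~U)) = False
      ~R | A = False
        ~R = False
      (R & ~D) & (~B & ~U) = True
        R & ~D = True
          ~D = True
        ~B & ~U = True
          ~B = True
          ~U = True
  (((~D & R) | (B & W)) & ((A | ~B) & (A <-> W))) & ((A <-> (B & D)) | (~R & W)) = True
    ((~D & R) | (B & W)) & ((A | ~B) & (A <-> W)) = True
      (~D & R) | (B & W) = True
        ~D & R = True
          ~D = True
        B & W = False
      (A | ~B) & (A <-> W) = True
        A | ~B = True
          ~B = True
        A <-> W = True
    (A <-> (B & D)) | (~R & W) = True
      A <-> (B & D) = True
        B & D = False
      ~R & W = False
        ~R = False
Both conjuncts True, so the formula holds.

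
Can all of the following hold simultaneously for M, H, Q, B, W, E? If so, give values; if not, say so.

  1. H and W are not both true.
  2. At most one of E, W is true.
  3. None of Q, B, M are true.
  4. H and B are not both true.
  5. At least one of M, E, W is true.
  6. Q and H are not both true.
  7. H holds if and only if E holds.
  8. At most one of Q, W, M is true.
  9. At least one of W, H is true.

M = False, H = False, Q = False, B = False, W = True, E = False

  (1) H=F, W=T — not both ✓
  (2) {E, W}: 1 true — at most one ✓
  (3) {Q, B, M}: 0 true — none ✓
  (4) H=F, B=F — not both ✓
  (5) {M, E, W}: 1 true — at least one ✓
  (6) Q=F, H=F — not both ✓
  (7) H=F, E=F — same ✓
  (8) {Q, W, M}: 1 true — at most one ✓
  (9) {W, H}: 1 true — at least one ✓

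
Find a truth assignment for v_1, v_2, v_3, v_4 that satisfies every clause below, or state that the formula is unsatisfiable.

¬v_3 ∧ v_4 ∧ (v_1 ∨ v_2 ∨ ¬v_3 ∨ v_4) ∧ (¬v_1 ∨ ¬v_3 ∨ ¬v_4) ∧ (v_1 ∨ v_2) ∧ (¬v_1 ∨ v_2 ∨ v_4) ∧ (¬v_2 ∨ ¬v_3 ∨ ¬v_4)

v_1 = True, v_2 = False, v_3 = False, v_4 = True

Unit clause (¬v_3) forces v_3 = False.
Unit clause (v_4) forces v_4 = True.
Set v_1 = True.
Set v_2 = False.
Check each clause:
  (¬v_3): ¬v_3 holds.
  (v_4): v_4 holds.
  (v_1 ∨ v_2 ∨ ¬v_3 ∨ v_4): v_1 holds.
  (¬v_1 ∨ ¬v_3 ∨ ¬v_4): ¬v_3 holds.
  (v_1 ∨ v_2): v_1 holds.
  (¬v_1 ∨ v_2 ∨ v_4): v_4 holds.
  (¬v_2 ∨ ¬v_3 ∨ ¬v_4): ¬v_2 holds.
All clauses satisfied.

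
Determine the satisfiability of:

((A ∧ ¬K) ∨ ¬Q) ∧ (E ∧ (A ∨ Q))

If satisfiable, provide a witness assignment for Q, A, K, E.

Q = False, A = True, K = True, E = True

  (A ∧ ¬K) ∨ ¬Q = True
    A ∧ ¬K = False
      ¬K = False
    ¬Q = True
  E ∧ (A ∨ Q) = True
    A ∨ Q = True
Both conjuncts True, so the formula holds.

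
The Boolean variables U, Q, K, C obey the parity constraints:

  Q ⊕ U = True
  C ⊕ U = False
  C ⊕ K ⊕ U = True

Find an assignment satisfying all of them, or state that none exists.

U=T, Q=F, K=T, C=T

Q ⊕ U = F ⊕ T = True ✓
C ⊕ U = T ⊕ T = False ✓
C ⊕ K ⊕ U = T ⊕ T ⊕ T = True ✓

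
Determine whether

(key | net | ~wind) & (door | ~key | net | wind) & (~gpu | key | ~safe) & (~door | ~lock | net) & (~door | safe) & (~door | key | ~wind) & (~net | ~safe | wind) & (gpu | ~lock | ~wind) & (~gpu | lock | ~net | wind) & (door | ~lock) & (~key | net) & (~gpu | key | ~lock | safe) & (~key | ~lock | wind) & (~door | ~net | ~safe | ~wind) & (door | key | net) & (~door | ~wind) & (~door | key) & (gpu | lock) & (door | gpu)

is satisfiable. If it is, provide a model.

Set gpu = True.
Set wind = True.
  then (~door | ~wind) forces door = False.
  then (door | ~lock) forces lock = False.
Set safe = True.
  then (~gpu | key | ~safe) forces key = True.
  then (~key | net) forces net = True.
All clauses satisfied.

gpu = True, wind = True, door = False, safe = True, lock = False, net = True, key = True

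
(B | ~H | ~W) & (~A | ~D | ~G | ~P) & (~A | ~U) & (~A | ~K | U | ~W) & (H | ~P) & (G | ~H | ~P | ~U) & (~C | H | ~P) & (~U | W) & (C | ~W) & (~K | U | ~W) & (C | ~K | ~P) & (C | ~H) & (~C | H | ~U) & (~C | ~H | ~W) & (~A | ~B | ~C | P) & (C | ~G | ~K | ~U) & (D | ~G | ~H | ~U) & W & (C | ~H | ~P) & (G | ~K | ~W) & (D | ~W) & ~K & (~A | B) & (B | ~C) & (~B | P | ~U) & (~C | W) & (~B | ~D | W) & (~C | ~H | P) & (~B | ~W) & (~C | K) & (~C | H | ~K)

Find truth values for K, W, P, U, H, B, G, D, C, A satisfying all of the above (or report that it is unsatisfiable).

No satisfying assignment exists.

Case K = True:
  Clause (~K) is falsified — contradiction.
Case K = False:
  (W) forces W = True.
  (C | ~W) forces C = True.
  Clause (~C | K) is falsified — contradiction.
Both cases fail, so the formula is unsatisfiable.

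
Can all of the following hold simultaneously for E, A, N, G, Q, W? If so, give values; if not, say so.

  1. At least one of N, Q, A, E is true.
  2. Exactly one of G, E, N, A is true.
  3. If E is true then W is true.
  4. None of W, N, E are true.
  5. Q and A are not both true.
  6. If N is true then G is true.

E: False; A: False; N: False; G: True; Q: True; W: False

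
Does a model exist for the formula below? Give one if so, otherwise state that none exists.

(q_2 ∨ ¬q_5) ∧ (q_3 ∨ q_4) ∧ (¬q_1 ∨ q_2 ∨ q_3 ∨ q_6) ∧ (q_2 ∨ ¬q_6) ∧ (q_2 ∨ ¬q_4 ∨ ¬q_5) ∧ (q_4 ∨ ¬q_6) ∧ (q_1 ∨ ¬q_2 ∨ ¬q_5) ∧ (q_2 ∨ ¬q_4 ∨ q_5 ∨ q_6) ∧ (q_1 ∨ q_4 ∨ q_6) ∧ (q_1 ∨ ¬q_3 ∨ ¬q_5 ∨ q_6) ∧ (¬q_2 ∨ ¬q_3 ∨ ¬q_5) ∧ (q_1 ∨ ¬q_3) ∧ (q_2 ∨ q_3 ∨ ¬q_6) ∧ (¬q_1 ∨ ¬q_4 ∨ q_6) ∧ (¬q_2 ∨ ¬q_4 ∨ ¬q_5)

Set q_1 = False.
  then (q_1 ∨ ¬q_3) forces q_3 = False.
  then (q_3 ∨ q_4) forces q_4 = True.
Try q_2 = False:
  (q_2 ∨ ¬q_5) forces q_5 = False.
  (q_2 ∨ ¬q_6) forces q_6 = False.
  clause (q_2 ∨ ¬q_4 ∨ q_5 ∨ q_6) is falsified — backtrack.
So q_2 = True.
  then (q_1 ∨ ¬q_2 ∨ ¬q_5) forces q_5 = False.
Set q_6 = False.
All clauses satisfied.

q_1 = False, q_2 = True, q_3 = False, q_4 = True, q_5 = False, q_6 = False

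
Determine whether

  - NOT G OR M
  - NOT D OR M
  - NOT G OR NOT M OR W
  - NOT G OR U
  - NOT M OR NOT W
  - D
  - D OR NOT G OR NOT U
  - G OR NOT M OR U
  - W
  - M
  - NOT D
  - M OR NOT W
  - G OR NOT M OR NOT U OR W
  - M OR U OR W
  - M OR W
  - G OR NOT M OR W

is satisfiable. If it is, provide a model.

UNSATISFIABLE

Case D = True:
  Clause (NOT D) is falsified — contradiction.
Case D = False:
  Clause (D) is falsified — contradiction.
Both cases fail, so the formula is unsatisfiable.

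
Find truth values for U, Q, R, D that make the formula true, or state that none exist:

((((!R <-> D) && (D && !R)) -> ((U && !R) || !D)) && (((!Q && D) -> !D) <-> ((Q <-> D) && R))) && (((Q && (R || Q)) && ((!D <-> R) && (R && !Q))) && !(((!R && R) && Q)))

Case Q = True: the conjunct !Q is False.
Case Q = False: the conjunct Q is False.
Both cases fail — unsatisfiable.

UNSATISFIABLE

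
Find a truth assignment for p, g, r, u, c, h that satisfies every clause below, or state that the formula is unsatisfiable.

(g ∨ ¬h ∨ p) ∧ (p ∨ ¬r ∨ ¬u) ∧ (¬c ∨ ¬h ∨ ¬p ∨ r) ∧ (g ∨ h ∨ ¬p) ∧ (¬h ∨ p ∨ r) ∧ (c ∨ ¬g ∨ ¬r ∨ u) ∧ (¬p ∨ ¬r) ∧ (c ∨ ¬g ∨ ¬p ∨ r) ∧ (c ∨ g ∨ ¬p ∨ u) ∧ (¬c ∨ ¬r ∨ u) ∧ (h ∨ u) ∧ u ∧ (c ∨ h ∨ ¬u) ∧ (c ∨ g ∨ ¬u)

p=F, g=F, r=F, u=T, c=T, h=F

Unit clause (u) forces u = True.
Set p = False.
  then (p ∨ ¬r ∨ ¬u) forces r = False.
  then (¬h ∨ p ∨ r) forces h = False.
  then (c ∨ h ∨ ¬u) forces c = True.
Set g = False.
All clauses satisfied.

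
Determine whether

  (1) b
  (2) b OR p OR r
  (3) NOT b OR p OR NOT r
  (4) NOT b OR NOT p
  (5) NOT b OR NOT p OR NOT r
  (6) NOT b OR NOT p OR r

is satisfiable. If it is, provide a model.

b = True, r = False, p = False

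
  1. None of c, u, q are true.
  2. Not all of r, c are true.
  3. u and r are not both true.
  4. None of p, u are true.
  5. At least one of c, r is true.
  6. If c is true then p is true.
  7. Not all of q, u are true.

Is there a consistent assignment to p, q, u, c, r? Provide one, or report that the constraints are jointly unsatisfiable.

p=F, q=F, u=F, c=F, r=T

  (1) {c, u, q}: 0 true — none ✓
  (2) {r, c}: 1/2 true — not all ✓
  (3) u=F, r=T — not both ✓
  (4) {p, u}: 0 true — none ✓
  (5) {c, r}: 1 true — at least one ✓
  (6) c=F ⇒ p: vacuous ✓
  (7) {q, u}: 0/2 true — not all ✓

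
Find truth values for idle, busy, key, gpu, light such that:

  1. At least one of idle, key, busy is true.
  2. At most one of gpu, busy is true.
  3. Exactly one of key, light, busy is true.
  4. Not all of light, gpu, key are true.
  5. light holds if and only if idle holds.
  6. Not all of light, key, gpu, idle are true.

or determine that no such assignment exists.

idle=F; busy=T; key=F; gpu=F; light=F

  (1) {idle, key, busy}: 1 true — at least one ✓
  (2) {gpu, busy}: 1 true — at most one ✓
  (3) {key, light, busy}: 1 true — exactly one ✓
  (4) {light, gpu, key}: 0/3 true — not all ✓
  (5) light=F, idle=F — same ✓
  (6) {light, key, gpu, idle}: 0/4 true — not all ✓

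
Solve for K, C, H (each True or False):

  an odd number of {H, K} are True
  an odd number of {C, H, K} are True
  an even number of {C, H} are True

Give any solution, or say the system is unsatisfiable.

K=T, C=F, H=F

{H, K}: 1 true → odd ✓
{C, H, K}: 1 true → odd ✓
{C, H}: 0 true → even ✓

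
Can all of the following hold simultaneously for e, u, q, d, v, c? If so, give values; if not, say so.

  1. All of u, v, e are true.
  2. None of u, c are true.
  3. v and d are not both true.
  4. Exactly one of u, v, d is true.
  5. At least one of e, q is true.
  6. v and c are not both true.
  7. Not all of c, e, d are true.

The formula is unsatisfiable.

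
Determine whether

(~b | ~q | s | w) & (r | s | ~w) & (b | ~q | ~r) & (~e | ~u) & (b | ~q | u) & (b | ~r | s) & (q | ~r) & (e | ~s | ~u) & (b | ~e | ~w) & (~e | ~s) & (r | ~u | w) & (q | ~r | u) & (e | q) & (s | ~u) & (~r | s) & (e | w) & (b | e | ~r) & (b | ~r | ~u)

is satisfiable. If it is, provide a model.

b=F, u=F, s=F, r=F, w=F, e=T, q=F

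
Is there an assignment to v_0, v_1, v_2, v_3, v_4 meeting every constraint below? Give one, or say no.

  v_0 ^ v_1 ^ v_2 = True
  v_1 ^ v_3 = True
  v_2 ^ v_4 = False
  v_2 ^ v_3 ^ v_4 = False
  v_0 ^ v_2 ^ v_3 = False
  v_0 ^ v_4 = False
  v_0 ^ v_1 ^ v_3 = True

v_0=F, v_1=T, v_2=F, v_3=F, v_4=F

v_0 ^ v_1 ^ v_2 = F ^ T ^ F = True ✓
v_1 ^ v_3 = T ^ F = True ✓
v_2 ^ v_4 = F ^ F = False ✓
v_2 ^ v_3 ^ v_4 = F ^ F ^ F = False ✓
v_0 ^ v_2 ^ v_3 = F ^ F ^ F = False ✓
v_0 ^ v_4 = F ^ F = False ✓
v_0 ^ v_1 ^ v_3 = F ^ T ^ F = True ✓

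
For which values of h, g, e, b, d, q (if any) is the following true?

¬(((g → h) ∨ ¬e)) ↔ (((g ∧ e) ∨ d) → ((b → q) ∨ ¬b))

h: True; g: False; e: True; b: True; d: True; q: False

  ¬(((g → h) ∨ ¬e)) ↔ (((g ∧ e) ∨ d) → ((b → q) ∨ ¬b)) = True
    ¬(((g → h) ∨ ¬e)) = False
      (g → h) ∨ ¬e = True
        g → h = True
        ¬e = False
    ((g ∧ e) ∨ d) → ((b → q) ∨ ¬b) = False
      (g ∧ e) ∨ d = True
        g ∧ e = False
      (b → q) ∨ ¬b = False
        b → q = False
        ¬b = False
The formula evaluates to True.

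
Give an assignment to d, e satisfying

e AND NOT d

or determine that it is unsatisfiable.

d = False; e = True

  NOT d = True
Both conjuncts True, so the formula holds.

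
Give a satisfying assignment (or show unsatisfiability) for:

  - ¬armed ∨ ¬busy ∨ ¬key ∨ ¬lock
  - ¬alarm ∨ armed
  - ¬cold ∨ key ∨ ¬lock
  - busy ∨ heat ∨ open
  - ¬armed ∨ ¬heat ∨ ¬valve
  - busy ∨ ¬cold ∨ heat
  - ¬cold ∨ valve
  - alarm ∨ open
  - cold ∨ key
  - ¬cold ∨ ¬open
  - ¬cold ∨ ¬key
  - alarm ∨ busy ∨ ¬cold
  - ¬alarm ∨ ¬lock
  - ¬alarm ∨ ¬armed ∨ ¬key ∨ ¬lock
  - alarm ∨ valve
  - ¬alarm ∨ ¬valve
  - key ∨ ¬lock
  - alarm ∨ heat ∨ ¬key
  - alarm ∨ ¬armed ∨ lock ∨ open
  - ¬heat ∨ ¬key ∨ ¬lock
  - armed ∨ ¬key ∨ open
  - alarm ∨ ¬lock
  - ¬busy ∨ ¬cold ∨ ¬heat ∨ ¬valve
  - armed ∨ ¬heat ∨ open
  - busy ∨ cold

heat=T; alarm=F; lock=F; open=T; valve=T; armed=F; key=T; cold=F; busy=T

Set heat = True.
Set alarm = False.
  then (alarm ∨ open) forces open = True.
  then (¬cold ∨ ¬open) forces cold = False.
  then (alarm ∨ valve) forces valve = True.
  then (alarm ∨ ¬lock) forces lock = False.
  then (busy ∨ cold) forces busy = True.
  then (¬armed ∨ ¬heat ∨ ¬valve) forces armed = False.
  then (cold ∨ key) forces key = True.
All clauses satisfied.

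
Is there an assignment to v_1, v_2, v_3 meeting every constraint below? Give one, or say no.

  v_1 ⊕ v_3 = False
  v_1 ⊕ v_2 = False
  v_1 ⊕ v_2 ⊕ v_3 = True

v_1 = True, v_2 = True, v_3 = True

v_1 ⊕ v_3 = T ⊕ T = False ✓
v_1 ⊕ v_2 = T ⊕ T = False ✓
v_1 ⊕ v_2 ⊕ v_3 = T ⊕ T ⊕ T = True ✓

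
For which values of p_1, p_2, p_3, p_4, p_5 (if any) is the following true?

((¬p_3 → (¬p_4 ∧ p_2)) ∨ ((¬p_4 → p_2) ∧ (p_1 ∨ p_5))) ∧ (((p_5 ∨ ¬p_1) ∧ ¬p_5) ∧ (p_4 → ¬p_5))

p_1 = False, p_2 = False, p_3 = True, p_4 = True, p_5 = False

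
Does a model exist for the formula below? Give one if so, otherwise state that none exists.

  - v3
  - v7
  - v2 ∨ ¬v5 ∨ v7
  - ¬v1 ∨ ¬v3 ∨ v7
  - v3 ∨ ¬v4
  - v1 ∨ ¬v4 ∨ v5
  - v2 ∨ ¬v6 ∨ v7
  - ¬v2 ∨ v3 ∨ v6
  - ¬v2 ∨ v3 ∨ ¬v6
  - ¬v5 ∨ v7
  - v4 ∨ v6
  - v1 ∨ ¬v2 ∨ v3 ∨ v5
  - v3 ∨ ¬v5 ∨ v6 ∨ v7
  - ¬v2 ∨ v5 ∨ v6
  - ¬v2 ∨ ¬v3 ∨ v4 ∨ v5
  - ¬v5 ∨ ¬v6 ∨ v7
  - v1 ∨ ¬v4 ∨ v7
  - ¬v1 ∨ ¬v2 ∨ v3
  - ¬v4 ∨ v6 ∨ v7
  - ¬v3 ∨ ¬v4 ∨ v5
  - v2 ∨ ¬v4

v1 = False, v2 = True, v3 = True, v4 = True, v5 = True, v6 = True, v7 = True

Unit clause (v3) forces v3 = True.
Unit clause (v7) forces v7 = True.
Set v1 = False.
Set v2 = True.
Set v4 = True.
  then (v1 ∨ ¬v4 ∨ v5) forces v5 = True.
Set v6 = True.
All clauses satisfied.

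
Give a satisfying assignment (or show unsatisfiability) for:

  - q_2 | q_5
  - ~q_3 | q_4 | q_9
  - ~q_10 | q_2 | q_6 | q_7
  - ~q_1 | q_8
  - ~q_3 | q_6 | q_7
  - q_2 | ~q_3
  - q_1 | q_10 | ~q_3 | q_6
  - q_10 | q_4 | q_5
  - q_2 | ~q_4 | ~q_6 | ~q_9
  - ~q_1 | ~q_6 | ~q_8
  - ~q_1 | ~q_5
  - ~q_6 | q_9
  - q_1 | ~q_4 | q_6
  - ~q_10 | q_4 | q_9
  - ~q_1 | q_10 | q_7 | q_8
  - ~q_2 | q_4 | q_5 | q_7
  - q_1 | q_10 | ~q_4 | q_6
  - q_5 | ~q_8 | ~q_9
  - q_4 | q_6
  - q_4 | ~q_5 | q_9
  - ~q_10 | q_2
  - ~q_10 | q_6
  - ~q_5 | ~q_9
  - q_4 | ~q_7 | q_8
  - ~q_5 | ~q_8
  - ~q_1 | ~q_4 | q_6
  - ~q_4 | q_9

Set q_1 = False.
Set q_2 = True.
Set q_3 = True.
Set q_4 = True.
  then (q_1 | ~q_4 | q_6) forces q_6 = True.
  then (~q_4 | q_9) forces q_9 = True.
  then (~q_5 | ~q_9) forces q_5 = False.
  then (q_5 | ~q_8 | ~q_9) forces q_8 = False.
Set q_7 = True.
Set q_10 = False.
All clauses satisfied.

q_1 = False; q_2 = True; q_3 = True; q_4 = True; q_5 = False; q_6 = True; q_7 = True; q_8 = False; q_9 = True; q_10 = False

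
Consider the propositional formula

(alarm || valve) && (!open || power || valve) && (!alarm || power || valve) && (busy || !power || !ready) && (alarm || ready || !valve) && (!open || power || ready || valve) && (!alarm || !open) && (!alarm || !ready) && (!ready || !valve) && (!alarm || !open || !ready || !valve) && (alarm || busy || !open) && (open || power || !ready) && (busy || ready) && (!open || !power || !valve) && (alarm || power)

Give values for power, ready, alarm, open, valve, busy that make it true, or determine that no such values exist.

power = True; ready = False; alarm = True; open = False; valve = True; busy = True

Set power = True.
Try ready = True:
  (busy || !power || !ready) forces busy = True.
  (!alarm || !ready) forces alarm = False.
  (alarm || valve) forces valve = True.
  clause (!ready || !valve) is falsified — backtrack.
So ready = False.
  then (busy || ready) forces busy = True.
Set alarm = True.
  then (!alarm || !open) forces open = False.
Set valve = True.
All clauses satisfied.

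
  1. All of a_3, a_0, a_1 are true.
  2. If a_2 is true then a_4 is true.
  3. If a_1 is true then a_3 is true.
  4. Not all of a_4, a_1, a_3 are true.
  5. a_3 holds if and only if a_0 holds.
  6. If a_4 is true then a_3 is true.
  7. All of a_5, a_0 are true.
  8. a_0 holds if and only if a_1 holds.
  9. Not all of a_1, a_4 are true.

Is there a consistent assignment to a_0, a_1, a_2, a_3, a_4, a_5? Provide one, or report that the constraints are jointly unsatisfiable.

a_0 = True, a_1 = True, a_2 = False, a_3 = True, a_4 = False, a_5 = True

  (1) {a_3, a_0, a_1}: all 3 true ✓
  (2) a_2=F ⇒ a_4: vacuous ✓
  (3) a_1=T ⇒ a_3: T ✓
  (4) {a_4, a_1, a_3}: 2/3 true — not all ✓
  (5) a_3=T, a_0=T — same ✓
  (6) a_4=F ⇒ a_3: vacuous ✓
  (7) {a_5, a_0}: all 2 true ✓
  (8) a_0=T, a_1=T — same ✓
  (9) {a_1, a_4}: 1/2 true — not all ✓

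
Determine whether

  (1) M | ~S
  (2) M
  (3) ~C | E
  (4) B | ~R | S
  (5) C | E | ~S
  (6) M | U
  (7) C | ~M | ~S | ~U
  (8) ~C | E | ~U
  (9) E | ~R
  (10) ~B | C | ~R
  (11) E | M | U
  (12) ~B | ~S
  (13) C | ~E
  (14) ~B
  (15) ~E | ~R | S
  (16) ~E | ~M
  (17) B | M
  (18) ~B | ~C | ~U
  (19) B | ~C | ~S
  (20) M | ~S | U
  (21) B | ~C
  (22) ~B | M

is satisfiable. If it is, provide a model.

Unit clause (M) forces M = True.
Unit clause (~B) forces B = False.
In (~E | ~M) only ~E is left, so E = False.
In (B | ~C) only ~C is left, so C = False.
In (C | E | ~S) only ~S is left, so S = False.
In (E | ~R) only ~R is left, so R = False.
Set U = True.
All clauses satisfied.

C=F, B=F, R=F, U=T, M=T, S=F, E=F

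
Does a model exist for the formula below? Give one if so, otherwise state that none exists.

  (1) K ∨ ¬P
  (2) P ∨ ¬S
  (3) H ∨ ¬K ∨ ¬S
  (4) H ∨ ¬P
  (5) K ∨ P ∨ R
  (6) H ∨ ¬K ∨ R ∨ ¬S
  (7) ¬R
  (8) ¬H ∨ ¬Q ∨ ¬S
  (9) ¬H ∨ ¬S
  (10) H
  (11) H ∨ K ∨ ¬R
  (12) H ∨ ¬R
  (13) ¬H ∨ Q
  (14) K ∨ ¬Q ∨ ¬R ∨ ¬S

Q: True; H: True; K: True; P: False; S: False; R: False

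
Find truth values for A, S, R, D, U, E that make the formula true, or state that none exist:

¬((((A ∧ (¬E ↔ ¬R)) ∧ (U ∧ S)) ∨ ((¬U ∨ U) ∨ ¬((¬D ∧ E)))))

The formula is unsatisfiable.

Case U = True: the formula becomes ¬((((A ∧ (¬E ↔ ¬R)) ∧ S) ∨ True)) = False.
Case U = False: the formula becomes ¬((False ∨ True)) = False.
Both cases fail — unsatisfiable.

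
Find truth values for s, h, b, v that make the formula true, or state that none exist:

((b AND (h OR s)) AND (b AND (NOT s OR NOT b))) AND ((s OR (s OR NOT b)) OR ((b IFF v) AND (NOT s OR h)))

s=F, h=T, b=T, v=T

  (b AND (h OR s)) AND (b AND (NOT s OR NOT b)) = True
    b AND (h OR s) = True
      h OR s = True
    b AND (NOT s OR NOT b) = True
      NOT s OR NOT b = True
        NOT s = True
        NOT b = False
  (s OR (s OR NOT b)) OR ((b IFF v) AND (NOT s OR h)) = True
    s OR (s OR NOT b) = False
      s OR NOT b = False
        NOT b = False
    (b IFF v) AND (NOT s OR h) = True
      b IFF v = True
      NOT s OR h = True
        NOT s = True
Both conjuncts True, so the formula holds.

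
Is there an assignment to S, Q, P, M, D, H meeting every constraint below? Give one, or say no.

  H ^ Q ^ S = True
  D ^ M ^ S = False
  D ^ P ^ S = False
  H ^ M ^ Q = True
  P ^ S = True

UNSATISFIABLE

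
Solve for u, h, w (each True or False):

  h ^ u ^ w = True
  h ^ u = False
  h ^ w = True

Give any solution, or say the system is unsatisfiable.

u=F, h=F, w=T

h ^ u ^ w = F ^ F ^ T = True ✓
h ^ u = F ^ F = False ✓
h ^ w = F ^ T = True ✓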